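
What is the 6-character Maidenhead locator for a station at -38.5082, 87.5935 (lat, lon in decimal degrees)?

NF31tl

Shift to the Maidenhead origin (180°W, 90°S): lon 267.5935, lat 51.4918.
Field: lon ⌊267.5935/20⌋ = 13 → N; lat ⌊51.4918/10⌋ = 5 → F.
Square: lon ⌊7.5935/2⌋ = 3; lat ⌊1.4918/1⌋ = 1.
Subsquare: lon ⌊1.5935/0.0833333⌋ = 19 → t; lat ⌊0.4918/0.0416667⌋ = 11 → l.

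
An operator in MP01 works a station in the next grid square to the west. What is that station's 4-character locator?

LP91

Longitude square 0; −1 → -1, wraps to 9, carry into field.
Longitude field M = 12; −1 → 11 = L.
The latitude characters are unchanged.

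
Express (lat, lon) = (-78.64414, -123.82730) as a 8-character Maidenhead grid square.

Add 180° to longitude and 90° to latitude: 56.17270, 11.35586.
Field: lon ⌊56.17270/20⌋ = 2 → C; lat ⌊11.35586/10⌋ = 1 → B.
Square: lon ⌊16.17270/2⌋ = 8; lat ⌊1.35586/1⌋ = 1.
Subsquare: lon ⌊0.17270/0.0833333⌋ = 2 → c; lat ⌊0.35586/0.0416667⌋ = 8 → i.
Extended square: lon ⌊0.00603/0.00833333⌋ = 0; lat ⌊0.02253/0.00416667⌋ = 5.

CB81ci05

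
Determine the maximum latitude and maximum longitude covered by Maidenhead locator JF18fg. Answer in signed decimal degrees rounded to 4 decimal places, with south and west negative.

-31.7083, 2.5000

Field J=9, F=5: +9·20° lon, +5·10° lat → SW at lon 0°, lat -40°.
Square 1, 8: +1·2° lon, +8·1° lat → SW at lon 2°, lat -32°.
Subsquare f=5, g=6: +5·0.0833333° lon, +6·0.0416667° lat → SW at lon 2.41667°, lat -31.75°.
Cell spans 0.0833333° lon × 0.0416667° lat. NE corner is SW corner plus one full cell.
latitude -31.7083, longitude 2.5000.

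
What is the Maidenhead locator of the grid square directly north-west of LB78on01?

Longitude extended square 0; −1 → -1, wraps to 9, carry into subsquare.
Longitude subsquare o = 14; −1 → 13 = n.
Latitude extended square 1; +1 → 2.

LB78nn92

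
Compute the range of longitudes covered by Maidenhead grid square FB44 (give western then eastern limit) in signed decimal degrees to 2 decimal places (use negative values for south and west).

-72.00, -70.00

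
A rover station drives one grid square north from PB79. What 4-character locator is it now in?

Latitude square 9; +1 → 10, wraps to 0, carry into field.
Latitude field B = 1; +1 → 2 = C.
The longitude characters are unchanged.

PC70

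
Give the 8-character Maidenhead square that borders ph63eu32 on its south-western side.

PH63eu21

Longitude extended square 3; −1 → 2.
Latitude extended square 2; −1 → 1.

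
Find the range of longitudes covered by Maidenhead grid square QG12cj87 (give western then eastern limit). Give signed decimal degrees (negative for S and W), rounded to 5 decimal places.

142.23333, 142.24167

Field Q=16, G=6: +16·20° lon, +6·10° lat → SW at lon 140°, lat -30°.
Square 1, 2: +1·2° lon, +2·1° lat → SW at lon 142°, lat -28°.
Subsquare c=2, j=9: +2·0.0833333° lon, +9·0.0416667° lat → SW at lon 142.167°, lat -27.625°.
Extended square 8, 7: +8·0.00833333° lon, +7·0.00416667° lat → SW at lon 142.233°, lat -27.5958°.
Cell spans 0.00833333° lon × 0.00416667° lat.
west 142.23333, east 142.24167.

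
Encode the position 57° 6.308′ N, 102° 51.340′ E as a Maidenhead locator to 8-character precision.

Offset from 180°W / 90°S: lon 282.85567°, lat 147.10513°.
Field: 282.85567/20 → 14 → O, 147.10513/10 → 14 → O; chars OO.
Square: 2.85567/2 → 1, 7.10513/1 → 7; chars 17.
Subsquare: 0.85567/0.0833333 → 10 → k, 0.10513/0.0416667 → 2 → c; chars kc.
Extended square: 0.02233/0.00833333 → 2, 0.02180/0.00416667 → 5; chars 25.

OO17kc25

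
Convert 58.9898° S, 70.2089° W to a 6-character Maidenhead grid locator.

FD41va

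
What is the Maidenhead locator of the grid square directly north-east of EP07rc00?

Longitude extended square 0; +1 → 1.
Latitude extended square 0; +1 → 1.

EP07rc11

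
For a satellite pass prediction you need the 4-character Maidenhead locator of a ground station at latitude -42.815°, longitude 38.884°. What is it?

KE97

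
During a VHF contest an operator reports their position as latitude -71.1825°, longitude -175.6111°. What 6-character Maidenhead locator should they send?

AB28et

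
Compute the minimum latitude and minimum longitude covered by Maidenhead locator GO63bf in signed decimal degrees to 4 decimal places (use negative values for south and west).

53.2083, -47.9167

Field G=6, O=14: +6·20° lon, +14·10° lat → SW at lon -60°, lat 50°.
Square 6, 3: +6·2° lon, +3·1° lat → SW at lon -48°, lat 53°.
Subsquare b=1, f=5: +1·0.0833333° lon, +5·0.0416667° lat → SW at lon -47.9167°, lat 53.2083°.
latitude 53.2083, longitude -47.9167.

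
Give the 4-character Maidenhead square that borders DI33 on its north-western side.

Longitude square 3; −1 → 2.
Latitude square 3; +1 → 4.

DI24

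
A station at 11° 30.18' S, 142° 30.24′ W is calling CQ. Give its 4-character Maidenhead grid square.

BH88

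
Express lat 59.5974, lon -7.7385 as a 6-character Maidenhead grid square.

IO69do

Add 180° to longitude and 90° to latitude: 172.2615, 149.5974.
Field: lon ⌊172.2615/20⌋ = 8 → I; lat ⌊149.5974/10⌋ = 14 → O.
Square: lon ⌊12.2615/2⌋ = 6; lat ⌊9.5974/1⌋ = 9.
Subsquare: lon ⌊0.2615/0.0833333⌋ = 3 → d; lat ⌊0.5974/0.0416667⌋ = 14 → o.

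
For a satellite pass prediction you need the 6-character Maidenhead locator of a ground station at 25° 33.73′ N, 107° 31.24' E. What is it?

OL35sn

Shift to the Maidenhead origin (180°W, 90°S): lon 287.5207, lat 115.5622.
Field: lon ⌊287.5207/20⌋ = 14 → O; lat ⌊115.5622/10⌋ = 11 → L.
Square: lon ⌊7.5207/2⌋ = 3; lat ⌊5.5622/1⌋ = 5.
Subsquare: lon ⌊1.5207/0.0833333⌋ = 18 → s; lat ⌊0.5622/0.0416667⌋ = 13 → n.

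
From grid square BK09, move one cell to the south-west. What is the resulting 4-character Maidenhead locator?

Longitude square 0; −1 → -1, wraps to 9, carry into field.
Longitude field B = 1; −1 → 0 = A.
Latitude square 9; −1 → 8.

AK98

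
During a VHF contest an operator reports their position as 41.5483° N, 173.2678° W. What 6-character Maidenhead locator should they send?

Add 180° to longitude and 90° to latitude: 6.7322, 131.5483.
Field (20°×10°, letters A–R): lon ⌊6.7322/20⌋ = 0 → A; lat ⌊131.5483/10⌋ = 13 → N.
Square (2°×1°, digits 0–9): lon ⌊6.7322/2⌋ = 3; lat ⌊1.5483/1⌋ = 1.
Subsquare (5′×2.5′, letters a–x): lon ⌊0.7322/0.0833333⌋ = 8 → i; lat ⌊0.5483/0.0416667⌋ = 13 → n.

AN31in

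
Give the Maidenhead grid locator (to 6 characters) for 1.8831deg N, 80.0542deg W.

EJ91xv

Add 180° to longitude and 90° to latitude: 99.9458, 91.8831.
Field: lon ⌊99.9458/20⌋ = 4 → E; lat ⌊91.8831/10⌋ = 9 → J.
Square: lon ⌊19.9458/2⌋ = 9; lat ⌊1.8831/1⌋ = 1.
Subsquare: lon ⌊1.9458/0.0833333⌋ = 23 → x; lat ⌊0.8831/0.0416667⌋ = 21 → v.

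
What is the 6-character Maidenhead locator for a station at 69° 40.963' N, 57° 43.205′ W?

GP19dq

Offset from 180°W / 90°S: lon 122.2799°, lat 159.6827°.
Field: lon ⌊122.2799/20⌋ = 6 → G; lat ⌊159.6827/10⌋ = 15 → P.
Square: lon ⌊2.2799/2⌋ = 1; lat ⌊9.6827/1⌋ = 9.
Subsquare: lon ⌊0.2799/0.0833333⌋ = 3 → d; lat ⌊0.6827/0.0416667⌋ = 16 → q.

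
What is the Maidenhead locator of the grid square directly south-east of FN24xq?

FN34ap

Longitude subsquare x = 23; +1 → 24, wraps to 0 = a, carry into square.
Longitude square 2; +1 → 3.
Latitude subsquare q = 16; −1 → 15 = p.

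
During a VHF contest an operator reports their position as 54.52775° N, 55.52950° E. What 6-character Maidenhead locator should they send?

Shift to the Maidenhead origin (180°W, 90°S): lon 235.5295, lat 144.5277.
Field (20°×10°, letters A–R): 235.5295/20 → 11 → L, 144.5277/10 → 14 → O; chars LO.
Square (2°×1°, digits 0–9): 15.5295/2 → 7, 4.5277/1 → 4; chars 74.
Subsquare (5′×2.5′, letters a–x): 1.5295/0.0833333 → 18 → s, 0.5277/0.0416667 → 12 → m; chars sm.

LO74sm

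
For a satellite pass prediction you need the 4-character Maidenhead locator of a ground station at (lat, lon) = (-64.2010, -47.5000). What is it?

Add 180° to longitude and 90° to latitude: 132.50, 25.80.
Field (20°×10°, letters A–R): 132.50/20 → 6 → G, 25.80/10 → 2 → C; chars GC.
Square (2°×1°, digits 0–9): 12.50/2 → 6, 5.80/1 → 5; chars 65.

GC65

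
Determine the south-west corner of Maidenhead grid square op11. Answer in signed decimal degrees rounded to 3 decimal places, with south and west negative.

61.000, 102.000

Field O=14, P=15: +14·20° lon, +15·10° lat → SW at lon 100°, lat 60°.
Square 1, 1: +1·2° lon, +1·1° lat → SW at lon 102°, lat 61°.
latitude 61.000, longitude 102.000.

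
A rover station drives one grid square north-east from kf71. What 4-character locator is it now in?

KF82

Longitude square 7; +1 → 8.
Latitude square 1; +1 → 2.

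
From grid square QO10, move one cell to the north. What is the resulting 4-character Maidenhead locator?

QO11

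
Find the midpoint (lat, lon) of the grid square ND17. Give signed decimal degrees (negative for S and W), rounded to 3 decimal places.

Field N=13, D=3: +13·20° lon, +3·10° lat → SW at lon 80°, lat -60°.
Square 1, 7: +1·2° lon, +7·1° lat → SW at lon 82°, lat -53°.
Cell spans 2° lon × 1° lat. Centre is SW corner plus half of each.
latitude -52.500, longitude 83.000.

-52.500, 83.000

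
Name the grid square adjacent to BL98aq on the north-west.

Longitude subsquare a = 0; −1 → -1, wraps to 23 = x, carry into square.
Longitude square 9; −1 → 8.
Latitude subsquare q = 16; +1 → 17 = r.

BL88xr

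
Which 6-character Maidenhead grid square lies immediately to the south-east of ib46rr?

IB46sq

Longitude subsquare r = 17; +1 → 18 = s.
Latitude subsquare r = 17; −1 → 16 = q.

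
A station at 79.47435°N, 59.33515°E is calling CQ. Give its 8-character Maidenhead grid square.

Offset from 180°W / 90°S: lon 239.33515°, lat 169.47435°.
Field (20°×10°, letters A–R): 239.33515/20 → 11 → L, 169.47435/10 → 16 → Q; chars LQ.
Square (2°×1°, digits 0–9): 19.33515/2 → 9, 9.47435/1 → 9; chars 99.
Subsquare (5′×2.5′, letters a–x): 1.33515/0.0833333 → 16 → q, 0.47435/0.0416667 → 11 → l; chars ql.
Extended square (30″×15″, digits 0–9): 0.00182/0.00833333 → 0, 0.01602/0.00416667 → 3; chars 03.

LQ99ql03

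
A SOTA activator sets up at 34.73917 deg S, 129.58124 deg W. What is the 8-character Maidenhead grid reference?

CF55fg02

Add 180° to longitude and 90° to latitude: 50.41876, 55.26083.
Field: lon ⌊50.41876/20⌋ = 2 → C; lat ⌊55.26083/10⌋ = 5 → F.
Square: lon ⌊10.41876/2⌋ = 5; lat ⌊5.26083/1⌋ = 5.
Subsquare: lon ⌊0.41876/0.0833333⌋ = 5 → f; lat ⌊0.26083/0.0416667⌋ = 6 → g.
Extended square: lon ⌊0.00209/0.00833333⌋ = 0; lat ⌊0.01083/0.00416667⌋ = 2.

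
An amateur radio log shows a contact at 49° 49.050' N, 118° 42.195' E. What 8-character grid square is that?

ON99it46

Offset from 180°W / 90°S: lon 298.70325°, lat 139.81750°.
Field: lon ⌊298.70325/20⌋ = 14 → O; lat ⌊139.81750/10⌋ = 13 → N.
Square: lon ⌊18.70325/2⌋ = 9; lat ⌊9.81750/1⌋ = 9.
Subsquare: lon ⌊0.70325/0.0833333⌋ = 8 → i; lat ⌊0.81750/0.0416667⌋ = 19 → t.
Extended square: lon ⌊0.03658/0.00833333⌋ = 4; lat ⌊0.02583/0.00416667⌋ = 6.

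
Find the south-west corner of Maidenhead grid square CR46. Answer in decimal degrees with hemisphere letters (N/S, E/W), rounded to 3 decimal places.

Field C=2, R=17: +2·20° lon, +17·10° lat → SW at lon -140°, lat 80°.
Square 4, 6: +4·2° lon, +6·1° lat → SW at lon -132°, lat 86°.
latitude 86.000° N, longitude 132.000° W.

86.000° N, 132.000° W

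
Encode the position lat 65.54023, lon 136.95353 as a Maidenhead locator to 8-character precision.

PP85lm49

Shift to the Maidenhead origin (180°W, 90°S): lon 316.95353, lat 155.54023.
Field: lon ⌊316.95353/20⌋ = 15 → P; lat ⌊155.54023/10⌋ = 15 → P.
Square: lon ⌊16.95353/2⌋ = 8; lat ⌊5.54023/1⌋ = 5.
Subsquare: lon ⌊0.95353/0.0833333⌋ = 11 → l; lat ⌊0.54023/0.0416667⌋ = 12 → m.
Extended square: lon ⌊0.03686/0.00833333⌋ = 4; lat ⌊0.04023/0.00416667⌋ = 9.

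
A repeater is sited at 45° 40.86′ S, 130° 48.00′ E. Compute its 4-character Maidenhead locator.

Shift to the Maidenhead origin (180°W, 90°S): lon 310.80, lat 44.32.
Field: 310.80/20 → 15 → P, 44.32/10 → 4 → E; chars PE.
Square: 10.80/2 → 5, 4.32/1 → 4; chars 54.

PE54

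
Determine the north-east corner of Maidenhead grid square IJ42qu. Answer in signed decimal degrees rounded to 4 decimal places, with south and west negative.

Field I=8, J=9: +8·20° lon, +9·10° lat → SW at lon -20°, lat 0°.
Square 4, 2: +4·2° lon, +2·1° lat → SW at lon -12°, lat 2°.
Subsquare q=16, u=20: +16·0.0833333° lon, +20·0.0416667° lat → SW at lon -10.6667°, lat 2.83333°.
Cell spans 0.0833333° lon × 0.0416667° lat. NE corner is SW corner plus one full cell.
latitude 2.8750, longitude -10.5833.

2.8750, -10.5833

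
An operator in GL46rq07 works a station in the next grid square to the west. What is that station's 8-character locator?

GL46qq97

Longitude extended square 0; −1 → -1, wraps to 9, carry into subsquare.
Longitude subsquare r = 17; −1 → 16 = q.
The latitude characters are unchanged.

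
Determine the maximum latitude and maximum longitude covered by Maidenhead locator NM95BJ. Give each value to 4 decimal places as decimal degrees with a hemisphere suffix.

Field N=13, M=12: +13·20° lon, +12·10° lat → SW at lon 80°, lat 30°.
Square 9, 5: +9·2° lon, +5·1° lat → SW at lon 98°, lat 35°.
Subsquare b=1, j=9: +1·0.0833333° lon, +9·0.0416667° lat → SW at lon 98.0833°, lat 35.375°.
Cell spans 0.0833333° lon × 0.0416667° lat. NE corner is SW corner plus one full cell.
latitude 35.4167° N, longitude 98.1667° E.

35.4167° N, 98.1667° E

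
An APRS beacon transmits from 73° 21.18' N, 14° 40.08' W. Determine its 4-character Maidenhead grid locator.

Offset from 180°W / 90°S: lon 165.33°, lat 163.35°.
Field: lon ⌊165.33/20⌋ = 8 → I; lat ⌊163.35/10⌋ = 16 → Q.
Square: lon ⌊5.33/2⌋ = 2; lat ⌊3.35/1⌋ = 3.

IQ23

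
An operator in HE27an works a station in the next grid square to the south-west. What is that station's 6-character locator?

HE17xm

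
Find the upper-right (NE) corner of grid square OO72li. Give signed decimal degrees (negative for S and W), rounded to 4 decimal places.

Field O=14, O=14: +14·20° lon, +14·10° lat → SW at lon 100°, lat 50°.
Square 7, 2: +7·2° lon, +2·1° lat → SW at lon 114°, lat 52°.
Subsquare l=11, i=8: +11·0.0833333° lon, +8·0.0416667° lat → SW at lon 114.917°, lat 52.3333°.
Cell spans 0.0833333° lon × 0.0416667° lat. NE corner is SW corner plus one full cell.
latitude 52.3750, longitude 115.0000.

52.3750, 115.0000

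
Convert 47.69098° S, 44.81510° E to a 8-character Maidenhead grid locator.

LE22jh74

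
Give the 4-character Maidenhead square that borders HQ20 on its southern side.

Latitude square 0; −1 → -1, wraps to 9, carry into field.
Latitude field Q = 16; −1 → 15 = P.
The longitude characters are unchanged.

HP29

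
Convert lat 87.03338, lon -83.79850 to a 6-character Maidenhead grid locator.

ER87ca

Add 180° to longitude and 90° to latitude: 96.2015, 177.0334.
Field (20°×10°, letters A–R): lon ⌊96.2015/20⌋ = 4 → E; lat ⌊177.0334/10⌋ = 17 → R.
Square (2°×1°, digits 0–9): lon ⌊16.2015/2⌋ = 8; lat ⌊7.0334/1⌋ = 7.
Subsquare (5′×2.5′, letters a–x): lon ⌊0.2015/0.0833333⌋ = 2 → c; lat ⌊0.0334/0.0416667⌋ = 0 → a.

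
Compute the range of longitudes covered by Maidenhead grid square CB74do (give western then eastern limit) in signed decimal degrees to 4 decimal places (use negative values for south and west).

Field C=2, B=1: +2·20° lon, +1·10° lat → SW at lon -140°, lat -80°.
Square 7, 4: +7·2° lon, +4·1° lat → SW at lon -126°, lat -76°.
Subsquare d=3, o=14: +3·0.0833333° lon, +14·0.0416667° lat → SW at lon -125.75°, lat -75.4167°.
Cell spans 0.0833333° lon × 0.0416667° lat.
west -125.7500, east -125.6667.

-125.7500, -125.6667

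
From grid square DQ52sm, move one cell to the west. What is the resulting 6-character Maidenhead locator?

Longitude subsquare s = 18; −1 → 17 = r.
The latitude characters are unchanged.

DQ52rm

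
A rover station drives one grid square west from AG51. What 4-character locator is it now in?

Longitude square 5; −1 → 4.
The latitude characters are unchanged.

AG41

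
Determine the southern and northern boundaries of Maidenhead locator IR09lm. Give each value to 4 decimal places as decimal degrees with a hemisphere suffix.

89.5000° N, 89.5417° N

Field I=8, R=17: +8·20° lon, +17·10° lat → SW at lon -20°, lat 80°.
Square 0, 9: +0·2° lon, +9·1° lat → SW at lon -20°, lat 89°.
Subsquare l=11, m=12: +11·0.0833333° lon, +12·0.0416667° lat → SW at lon -19.0833°, lat 89.5°.
Cell spans 0.0833333° lon × 0.0416667° lat.
south 89.5000° N, north 89.5417° N.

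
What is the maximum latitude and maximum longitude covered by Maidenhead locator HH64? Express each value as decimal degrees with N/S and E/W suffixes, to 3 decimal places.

15.000° S, 26.000° W

Field H=7, H=7: +7·20° lon, +7·10° lat → SW at lon -40°, lat -20°.
Square 6, 4: +6·2° lon, +4·1° lat → SW at lon -28°, lat -16°.
Cell spans 2° lon × 1° lat. NE corner is SW corner plus one full cell.
latitude 15.000° S, longitude 26.000° W.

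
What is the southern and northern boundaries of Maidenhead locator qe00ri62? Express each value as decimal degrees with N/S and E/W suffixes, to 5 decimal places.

49.65833° S, 49.65417° S

Field Q=16, E=4: +16·20° lon, +4·10° lat → SW at lon 140°, lat -50°.
Square 0, 0: +0·2° lon, +0·1° lat → SW at lon 140°, lat -50°.
Subsquare r=17, i=8: +17·0.0833333° lon, +8·0.0416667° lat → SW at lon 141.417°, lat -49.6667°.
Extended square 6, 2: +6·0.00833333° lon, +2·0.00416667° lat → SW at lon 141.467°, lat -49.6583°.
Cell spans 0.00833333° lon × 0.00416667° lat.
south 49.65833° S, north 49.65417° S.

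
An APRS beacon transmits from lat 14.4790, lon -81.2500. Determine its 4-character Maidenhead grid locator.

EK94

Offset from 180°W / 90°S: lon 98.75°, lat 104.48°.
Field: 98.75/20 → 4 → E, 104.48/10 → 10 → K; chars EK.
Square: 18.75/2 → 9, 4.48/1 → 4; chars 94.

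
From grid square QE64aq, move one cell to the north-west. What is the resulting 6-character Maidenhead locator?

QE54xr

Longitude subsquare a = 0; −1 → -1, wraps to 23 = x, carry into square.
Longitude square 6; −1 → 5.
Latitude subsquare q = 16; +1 → 17 = r.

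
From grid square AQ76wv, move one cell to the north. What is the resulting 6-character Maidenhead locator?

Latitude subsquare v = 21; +1 → 22 = w.
The longitude characters are unchanged.

AQ76ww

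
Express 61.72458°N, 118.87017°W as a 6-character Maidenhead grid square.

DP01nr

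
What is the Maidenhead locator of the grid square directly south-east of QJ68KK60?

QJ68kj79

Longitude extended square 6; +1 → 7.
Latitude extended square 0; −1 → -1, wraps to 9, carry into subsquare.
Latitude subsquare k = 10; −1 → 9 = j.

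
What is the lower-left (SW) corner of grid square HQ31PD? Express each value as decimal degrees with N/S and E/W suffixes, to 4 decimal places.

Field H=7, Q=16: +7·20° lon, +16·10° lat → SW at lon -40°, lat 70°.
Square 3, 1: +3·2° lon, +1·1° lat → SW at lon -34°, lat 71°.
Subsquare p=15, d=3: +15·0.0833333° lon, +3·0.0416667° lat → SW at lon -32.75°, lat 71.125°.
latitude 71.1250° N, longitude 32.7500° W.

71.1250° N, 32.7500° W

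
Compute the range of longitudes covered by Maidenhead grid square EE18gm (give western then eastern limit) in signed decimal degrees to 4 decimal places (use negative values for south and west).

Field E=4, E=4: +4·20° lon, +4·10° lat → SW at lon -100°, lat -50°.
Square 1, 8: +1·2° lon, +8·1° lat → SW at lon -98°, lat -42°.
Subsquare g=6, m=12: +6·0.0833333° lon, +12·0.0416667° lat → SW at lon -97.5°, lat -41.5°.
Cell spans 0.0833333° lon × 0.0416667° lat.
west -97.5000, east -97.4167.

-97.5000, -97.4167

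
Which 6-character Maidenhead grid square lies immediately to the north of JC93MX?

JC94ma

Latitude subsquare x = 23; +1 → 24, wraps to 0 = a, carry into square.
Latitude square 3; +1 → 4.
The longitude characters are unchanged.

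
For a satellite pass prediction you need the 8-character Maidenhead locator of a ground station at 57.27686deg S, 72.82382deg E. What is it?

Offset from 180°W / 90°S: lon 252.82382°, lat 32.72314°.
Field: lon ⌊252.82382/20⌋ = 12 → M; lat ⌊32.72314/10⌋ = 3 → D.
Square: lon ⌊12.82382/2⌋ = 6; lat ⌊2.72314/1⌋ = 2.
Subsquare: lon ⌊0.82382/0.0833333⌋ = 9 → j; lat ⌊0.72314/0.0416667⌋ = 17 → r.
Extended square: lon ⌊0.07382/0.00833333⌋ = 8; lat ⌊0.01481/0.00416667⌋ = 3.

MD62jr83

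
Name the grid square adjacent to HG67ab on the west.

HG57xb

Longitude subsquare a = 0; −1 → -1, wraps to 23 = x, carry into square.
Longitude square 6; −1 → 5.
The latitude characters are unchanged.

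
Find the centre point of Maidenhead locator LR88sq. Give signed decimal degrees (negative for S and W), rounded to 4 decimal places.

Field L=11, R=17: +11·20° lon, +17·10° lat → SW at lon 40°, lat 80°.
Square 8, 8: +8·2° lon, +8·1° lat → SW at lon 56°, lat 88°.
Subsquare s=18, q=16: +18·0.0833333° lon, +16·0.0416667° lat → SW at lon 57.5°, lat 88.6667°.
Cell spans 0.0833333° lon × 0.0416667° lat. Centre is SW corner plus half of each.
latitude 88.6875, longitude 57.5417.

88.6875, 57.5417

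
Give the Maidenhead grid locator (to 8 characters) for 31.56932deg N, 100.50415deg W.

DM91rn96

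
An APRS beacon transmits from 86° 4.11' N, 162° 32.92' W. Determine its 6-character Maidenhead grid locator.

AR86rb

Offset from 180°W / 90°S: lon 17.4513°, lat 176.0685°.
Field: 17.4513/20 → 0 → A, 176.0685/10 → 17 → R; chars AR.
Square: 17.4513/2 → 8, 6.0685/1 → 6; chars 86.
Subsquare: 1.4513/0.0833333 → 17 → r, 0.0685/0.0416667 → 1 → b; chars rb.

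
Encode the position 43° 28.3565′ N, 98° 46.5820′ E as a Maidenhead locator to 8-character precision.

Shift to the Maidenhead origin (180°W, 90°S): lon 278.77637, lat 133.47261.
Field: lon ⌊278.77637/20⌋ = 13 → N; lat ⌊133.47261/10⌋ = 13 → N.
Square: lon ⌊18.77637/2⌋ = 9; lat ⌊3.47261/1⌋ = 3.
Subsquare: lon ⌊0.77637/0.0833333⌋ = 9 → j; lat ⌊0.47261/0.0416667⌋ = 11 → l.
Extended square: lon ⌊0.02637/0.00833333⌋ = 3; lat ⌊0.01428/0.00416667⌋ = 3.

NN93jl33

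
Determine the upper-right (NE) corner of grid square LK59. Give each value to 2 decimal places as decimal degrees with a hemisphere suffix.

20.00° N, 52.00° E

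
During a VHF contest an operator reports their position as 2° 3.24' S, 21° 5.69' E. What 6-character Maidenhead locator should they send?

Offset from 180°W / 90°S: lon 201.0948°, lat 87.9460°.
Field (20°×10°, letters A–R): 201.0948/20 → 10 → K, 87.9460/10 → 8 → I; chars KI.
Square (2°×1°, digits 0–9): 1.0948/2 → 0, 7.9460/1 → 7; chars 07.
Subsquare (5′×2.5′, letters a–x): 1.0948/0.0833333 → 13 → n, 0.9460/0.0416667 → 22 → w; chars nw.

KI07nw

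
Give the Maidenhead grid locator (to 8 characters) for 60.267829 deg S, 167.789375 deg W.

Offset from 180°W / 90°S: lon 12.21062°, lat 29.73217°.
Field: 12.21062/20 → 0 → A, 29.73217/10 → 2 → C; chars AC.
Square: 12.21062/2 → 6, 9.73217/1 → 9; chars 69.
Subsquare: 0.21062/0.0833333 → 2 → c, 0.73217/0.0416667 → 17 → r; chars cr.
Extended square: 0.04396/0.00833333 → 5, 0.02384/0.00416667 → 5; chars 55.

AC69cr55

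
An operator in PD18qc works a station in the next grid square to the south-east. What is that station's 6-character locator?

PD18rb

Longitude subsquare q = 16; +1 → 17 = r.
Latitude subsquare c = 2; −1 → 1 = b.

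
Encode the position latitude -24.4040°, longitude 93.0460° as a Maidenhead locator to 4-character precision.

NG65

Offset from 180°W / 90°S: lon 273.05°, lat 65.60°.
Field (20°×10°, letters A–R): lon ⌊273.05/20⌋ = 13 → N; lat ⌊65.60/10⌋ = 6 → G.
Square (2°×1°, digits 0–9): lon ⌊13.05/2⌋ = 6; lat ⌊5.60/1⌋ = 5.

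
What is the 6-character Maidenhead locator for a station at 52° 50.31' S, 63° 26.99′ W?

Offset from 180°W / 90°S: lon 116.5502°, lat 37.1615°.
Field: lon ⌊116.5502/20⌋ = 5 → F; lat ⌊37.1615/10⌋ = 3 → D.
Square: lon ⌊16.5502/2⌋ = 8; lat ⌊7.1615/1⌋ = 7.
Subsquare: lon ⌊0.5502/0.0833333⌋ = 6 → g; lat ⌊0.1615/0.0416667⌋ = 3 → d.

FD87gd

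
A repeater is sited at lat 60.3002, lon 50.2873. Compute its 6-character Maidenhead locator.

LP50dh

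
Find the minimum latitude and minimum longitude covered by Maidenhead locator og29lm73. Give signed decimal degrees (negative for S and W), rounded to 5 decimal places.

Field O=14, G=6: +14·20° lon, +6·10° lat → SW at lon 100°, lat -30°.
Square 2, 9: +2·2° lon, +9·1° lat → SW at lon 104°, lat -21°.
Subsquare l=11, m=12: +11·0.0833333° lon, +12·0.0416667° lat → SW at lon 104.917°, lat -20.5°.
Extended square 7, 3: +7·0.00833333° lon, +3·0.00416667° lat → SW at lon 104.975°, lat -20.4875°.
latitude -20.48750, longitude 104.97500.

-20.48750, 104.97500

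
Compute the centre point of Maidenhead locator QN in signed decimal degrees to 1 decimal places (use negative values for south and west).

45.0, 150.0

Field Q=16, N=13: +16·20° lon, +13·10° lat → SW at lon 140°, lat 40°.
Cell spans 20° lon × 10° lat. Centre is SW corner plus half of each.
latitude 45.0, longitude 150.0.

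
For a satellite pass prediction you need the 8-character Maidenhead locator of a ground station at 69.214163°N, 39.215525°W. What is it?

HP09jf41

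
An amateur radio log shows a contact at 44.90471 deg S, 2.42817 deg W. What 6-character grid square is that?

Offset from 180°W / 90°S: lon 177.5718°, lat 45.0953°.
Field (20°×10°, letters A–R): 177.5718/20 → 8 → I, 45.0953/10 → 4 → E; chars IE.
Square (2°×1°, digits 0–9): 17.5718/2 → 8, 5.0953/1 → 5; chars 85.
Subsquare (5′×2.5′, letters a–x): 1.5718/0.0833333 → 18 → s, 0.0953/0.0416667 → 2 → c; chars sc.

IE85sc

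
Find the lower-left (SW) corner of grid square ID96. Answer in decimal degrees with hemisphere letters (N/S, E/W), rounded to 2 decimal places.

Field I=8, D=3: +8·20° lon, +3·10° lat → SW at lon -20°, lat -60°.
Square 9, 6: +9·2° lon, +6·1° lat → SW at lon -2°, lat -54°.
latitude 54.00° S, longitude 2.00° W.

54.00° S, 2.00° W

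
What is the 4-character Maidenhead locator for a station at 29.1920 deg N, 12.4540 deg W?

IL39

Add 180° to longitude and 90° to latitude: 167.55, 119.19.
Field: 167.55/20 → 8 → I, 119.19/10 → 11 → L; chars IL.
Square: 7.55/2 → 3, 9.19/1 → 9; chars 39.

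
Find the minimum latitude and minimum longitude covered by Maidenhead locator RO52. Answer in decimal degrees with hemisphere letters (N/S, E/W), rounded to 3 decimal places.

Field R=17, O=14: +17·20° lon, +14·10° lat → SW at lon 160°, lat 50°.
Square 5, 2: +5·2° lon, +2·1° lat → SW at lon 170°, lat 52°.
latitude 52.000° N, longitude 170.000° E.

52.000° N, 170.000° E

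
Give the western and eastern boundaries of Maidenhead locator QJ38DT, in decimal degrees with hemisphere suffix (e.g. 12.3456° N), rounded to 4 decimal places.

146.2500° E, 146.3333° E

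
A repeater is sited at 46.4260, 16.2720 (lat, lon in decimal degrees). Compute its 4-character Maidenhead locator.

JN86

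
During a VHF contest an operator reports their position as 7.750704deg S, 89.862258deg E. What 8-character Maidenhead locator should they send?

NI42wf39

Shift to the Maidenhead origin (180°W, 90°S): lon 269.86226, lat 82.24930.
Field: 269.86226/20 → 13 → N, 82.24930/10 → 8 → I; chars NI.
Square: 9.86226/2 → 4, 2.24930/1 → 2; chars 42.
Subsquare: 1.86226/0.0833333 → 22 → w, 0.24930/0.0416667 → 5 → f; chars wf.
Extended square: 0.02892/0.00833333 → 3, 0.04096/0.00416667 → 9; chars 39.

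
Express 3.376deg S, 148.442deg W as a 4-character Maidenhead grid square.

BI56

Offset from 180°W / 90°S: lon 31.56°, lat 86.62°.
Field: lon ⌊31.56/20⌋ = 1 → B; lat ⌊86.62/10⌋ = 8 → I.
Square: lon ⌊11.56/2⌋ = 5; lat ⌊6.62/1⌋ = 6.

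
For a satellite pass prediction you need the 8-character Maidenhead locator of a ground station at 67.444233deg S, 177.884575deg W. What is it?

Shift to the Maidenhead origin (180°W, 90°S): lon 2.11542, lat 22.55577.
Field (20°×10°, letters A–R): lon ⌊2.11542/20⌋ = 0 → A; lat ⌊22.55577/10⌋ = 2 → C.
Square (2°×1°, digits 0–9): lon ⌊2.11542/2⌋ = 1; lat ⌊2.55577/1⌋ = 2.
Subsquare (5′×2.5′, letters a–x): lon ⌊0.11542/0.0833333⌋ = 1 → b; lat ⌊0.55577/0.0416667⌋ = 13 → n.
Extended square (30″×15″, digits 0–9): lon ⌊0.03209/0.00833333⌋ = 3; lat ⌊0.01410/0.00416667⌋ = 3.

AC12bn33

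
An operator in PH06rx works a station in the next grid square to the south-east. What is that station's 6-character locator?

Longitude subsquare r = 17; +1 → 18 = s.
Latitude subsquare x = 23; −1 → 22 = w.

PH06sw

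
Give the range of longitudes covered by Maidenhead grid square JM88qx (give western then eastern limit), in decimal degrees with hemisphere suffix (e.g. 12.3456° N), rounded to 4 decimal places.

Field J=9, M=12: +9·20° lon, +12·10° lat → SW at lon 0°, lat 30°.
Square 8, 8: +8·2° lon, +8·1° lat → SW at lon 16°, lat 38°.
Subsquare q=16, x=23: +16·0.0833333° lon, +23·0.0416667° lat → SW at lon 17.3333°, lat 38.9583°.
Cell spans 0.0833333° lon × 0.0416667° lat.
west 17.3333° E, east 17.4167° E.

17.3333° E, 17.4167° E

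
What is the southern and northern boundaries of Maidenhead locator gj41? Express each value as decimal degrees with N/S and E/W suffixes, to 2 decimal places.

1.00° N, 2.00° N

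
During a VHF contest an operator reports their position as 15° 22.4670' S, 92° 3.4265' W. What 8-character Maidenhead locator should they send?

EH34xp30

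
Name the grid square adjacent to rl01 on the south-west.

QL90

Longitude square 0; −1 → -1, wraps to 9, carry into field.
Longitude field R = 17; −1 → 16 = Q.
Latitude square 1; −1 → 0.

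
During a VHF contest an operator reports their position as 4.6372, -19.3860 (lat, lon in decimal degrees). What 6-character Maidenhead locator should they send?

IJ04hp

Offset from 180°W / 90°S: lon 160.6140°, lat 94.6372°.
Field: 160.6140/20 → 8 → I, 94.6372/10 → 9 → J; chars IJ.
Square: 0.6140/2 → 0, 4.6372/1 → 4; chars 04.
Subsquare: 0.6140/0.0833333 → 7 → h, 0.6372/0.0416667 → 15 → p; chars hp.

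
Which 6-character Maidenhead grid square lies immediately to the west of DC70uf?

Longitude subsquare u = 20; −1 → 19 = t.
The latitude characters are unchanged.

DC70tf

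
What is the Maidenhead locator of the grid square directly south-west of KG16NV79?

Longitude extended square 7; −1 → 6.
Latitude extended square 9; −1 → 8.

KG16nv68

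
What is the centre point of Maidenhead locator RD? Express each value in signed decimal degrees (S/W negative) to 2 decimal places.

-55.00, 170.00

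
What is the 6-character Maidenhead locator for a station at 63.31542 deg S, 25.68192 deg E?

Offset from 180°W / 90°S: lon 205.6819°, lat 26.6846°.
Field: 205.6819/20 → 10 → K, 26.6846/10 → 2 → C; chars KC.
Square: 5.6819/2 → 2, 6.6846/1 → 6; chars 26.
Subsquare: 1.6819/0.0833333 → 20 → u, 0.6846/0.0416667 → 16 → q; chars uq.

KC26uq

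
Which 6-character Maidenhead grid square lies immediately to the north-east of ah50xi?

AH60aj

Longitude subsquare x = 23; +1 → 24, wraps to 0 = a, carry into square.
Longitude square 5; +1 → 6.
Latitude subsquare i = 8; +1 → 9 = j.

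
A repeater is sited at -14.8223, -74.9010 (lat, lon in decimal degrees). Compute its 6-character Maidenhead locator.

Shift to the Maidenhead origin (180°W, 90°S): lon 105.0990, lat 75.1777.
Field (20°×10°, letters A–R): 105.0990/20 → 5 → F, 75.1777/10 → 7 → H; chars FH.
Square (2°×1°, digits 0–9): 5.0990/2 → 2, 5.1777/1 → 5; chars 25.
Subsquare (5′×2.5′, letters a–x): 1.0990/0.0833333 → 13 → n, 0.1777/0.0416667 → 4 → e; chars ne.

FH25ne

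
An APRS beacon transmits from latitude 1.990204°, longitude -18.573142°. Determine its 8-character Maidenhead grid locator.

Offset from 180°W / 90°S: lon 161.42686°, lat 91.99020°.
Field: 161.42686/20 → 8 → I, 91.99020/10 → 9 → J; chars IJ.
Square: 1.42686/2 → 0, 1.99020/1 → 1; chars 01.
Subsquare: 1.42686/0.0833333 → 17 → r, 0.99020/0.0416667 → 23 → x; chars rx.
Extended square: 0.01019/0.00833333 → 1, 0.03187/0.00416667 → 7; chars 17.

IJ01rx17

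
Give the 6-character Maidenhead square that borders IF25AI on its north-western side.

Longitude subsquare a = 0; −1 → -1, wraps to 23 = x, carry into square.
Longitude square 2; −1 → 1.
Latitude subsquare i = 8; +1 → 9 = j.

IF15xj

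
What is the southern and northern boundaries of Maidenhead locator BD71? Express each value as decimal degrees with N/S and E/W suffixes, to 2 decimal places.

Field B=1, D=3: +1·20° lon, +3·10° lat → SW at lon -160°, lat -60°.
Square 7, 1: +7·2° lon, +1·1° lat → SW at lon -146°, lat -59°.
Cell spans 2° lon × 1° lat.
south 59.00° S, north 58.00° S.

59.00° S, 58.00° S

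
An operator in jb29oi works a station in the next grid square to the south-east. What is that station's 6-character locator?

JB29ph

Longitude subsquare o = 14; +1 → 15 = p.
Latitude subsquare i = 8; −1 → 7 = h.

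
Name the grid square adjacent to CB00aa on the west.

BB90xa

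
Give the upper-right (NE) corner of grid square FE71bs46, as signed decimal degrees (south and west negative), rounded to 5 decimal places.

-48.22083, -65.87500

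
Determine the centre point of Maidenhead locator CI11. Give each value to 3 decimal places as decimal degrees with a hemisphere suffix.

Field C=2, I=8: +2·20° lon, +8·10° lat → SW at lon -140°, lat -10°.
Square 1, 1: +1·2° lon, +1·1° lat → SW at lon -138°, lat -9°.
Cell spans 2° lon × 1° lat. Centre is SW corner plus half of each.
latitude 8.500° S, longitude 137.000° W.

8.500° S, 137.000° W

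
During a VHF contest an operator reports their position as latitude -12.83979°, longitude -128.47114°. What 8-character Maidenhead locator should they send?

CH57sd38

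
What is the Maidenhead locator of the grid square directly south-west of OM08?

NM97

Longitude square 0; −1 → -1, wraps to 9, carry into field.
Longitude field O = 14; −1 → 13 = N.
Latitude square 8; −1 → 7.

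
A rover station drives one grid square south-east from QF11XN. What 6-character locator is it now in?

Longitude subsquare x = 23; +1 → 24, wraps to 0 = a, carry into square.
Longitude square 1; +1 → 2.
Latitude subsquare n = 13; −1 → 12 = m.

QF21am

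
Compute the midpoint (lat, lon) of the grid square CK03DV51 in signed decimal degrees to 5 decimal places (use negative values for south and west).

13.88125, -139.70417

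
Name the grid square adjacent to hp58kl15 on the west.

Longitude extended square 1; −1 → 0.
The latitude characters are unchanged.

HP58kl05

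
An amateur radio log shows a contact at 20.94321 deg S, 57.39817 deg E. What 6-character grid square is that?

Shift to the Maidenhead origin (180°W, 90°S): lon 237.3982, lat 69.0568.
Field (20°×10°, letters A–R): lon ⌊237.3982/20⌋ = 11 → L; lat ⌊69.0568/10⌋ = 6 → G.
Square (2°×1°, digits 0–9): lon ⌊17.3982/2⌋ = 8; lat ⌊9.0568/1⌋ = 9.
Subsquare (5′×2.5′, letters a–x): lon ⌊1.3982/0.0833333⌋ = 16 → q; lat ⌊0.0568/0.0416667⌋ = 1 → b.

LG89qb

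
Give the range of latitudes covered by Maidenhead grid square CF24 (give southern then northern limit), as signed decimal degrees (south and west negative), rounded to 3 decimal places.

-36.000, -35.000

Field C=2, F=5: +2·20° lon, +5·10° lat → SW at lon -140°, lat -40°.
Square 2, 4: +2·2° lon, +4·1° lat → SW at lon -136°, lat -36°.
Cell spans 2° lon × 1° lat.
south -36.000, north -35.000.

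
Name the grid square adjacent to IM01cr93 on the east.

Longitude extended square 9; +1 → 10, wraps to 0, carry into subsquare.
Longitude subsquare c = 2; +1 → 3 = d.
The latitude characters are unchanged.

IM01dr03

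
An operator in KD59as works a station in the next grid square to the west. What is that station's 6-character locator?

KD49xs

Longitude subsquare a = 0; −1 → -1, wraps to 23 = x, carry into square.
Longitude square 5; −1 → 4.
The latitude characters are unchanged.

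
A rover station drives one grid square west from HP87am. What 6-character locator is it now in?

Longitude subsquare a = 0; −1 → -1, wraps to 23 = x, carry into square.
Longitude square 8; −1 → 7.
The latitude characters are unchanged.

HP77xm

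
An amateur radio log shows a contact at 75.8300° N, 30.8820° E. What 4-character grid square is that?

KQ55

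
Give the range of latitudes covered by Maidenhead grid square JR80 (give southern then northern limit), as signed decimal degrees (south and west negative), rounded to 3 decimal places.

80.000, 81.000

Field J=9, R=17: +9·20° lon, +17·10° lat → SW at lon 0°, lat 80°.
Square 8, 0: +8·2° lon, +0·1° lat → SW at lon 16°, lat 80°.
Cell spans 2° lon × 1° lat.
south 80.000, north 81.000.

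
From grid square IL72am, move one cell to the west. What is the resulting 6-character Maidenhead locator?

IL62xm

Longitude subsquare a = 0; −1 → -1, wraps to 23 = x, carry into square.
Longitude square 7; −1 → 6.
The latitude characters are unchanged.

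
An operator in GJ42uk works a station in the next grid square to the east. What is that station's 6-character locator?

GJ42vk

Longitude subsquare u = 20; +1 → 21 = v.
The latitude characters are unchanged.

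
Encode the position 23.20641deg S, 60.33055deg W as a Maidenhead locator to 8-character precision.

FG96ut00

Shift to the Maidenhead origin (180°W, 90°S): lon 119.66945, lat 66.79359.
Field: lon ⌊119.66945/20⌋ = 5 → F; lat ⌊66.79359/10⌋ = 6 → G.
Square: lon ⌊19.66945/2⌋ = 9; lat ⌊6.79359/1⌋ = 6.
Subsquare: lon ⌊1.66945/0.0833333⌋ = 20 → u; lat ⌊0.79359/0.0416667⌋ = 19 → t.
Extended square: lon ⌊0.00278/0.00833333⌋ = 0; lat ⌊0.00192/0.00416667⌋ = 0.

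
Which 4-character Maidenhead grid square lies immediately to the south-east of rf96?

AF05

Longitude square 9; +1 → 10, wraps to 0, carry into field.
Longitude field R = 17; +1 → 18, wraps to 0 = A, wrapping around the antimeridian.
Latitude square 6; −1 → 5.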